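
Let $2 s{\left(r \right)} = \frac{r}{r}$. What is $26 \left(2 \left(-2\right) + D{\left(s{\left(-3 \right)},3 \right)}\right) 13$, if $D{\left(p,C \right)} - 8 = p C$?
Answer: $1859$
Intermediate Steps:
$s{\left(r \right)} = \frac{1}{2}$ ($s{\left(r \right)} = \frac{r \frac{1}{r}}{2} = \frac{1}{2} \cdot 1 = \frac{1}{2}$)
$D{\left(p,C \right)} = 8 + C p$ ($D{\left(p,C \right)} = 8 + p C = 8 + C p$)
$26 \left(2 \left(-2\right) + D{\left(s{\left(-3 \right)},3 \right)}\right) 13 = 26 \left(2 \left(-2\right) + \left(8 + 3 \cdot \frac{1}{2}\right)\right) 13 = 26 \left(-4 + \left(8 + \frac{3}{2}\right)\right) 13 = 26 \left(-4 + \frac{19}{2}\right) 13 = 26 \cdot \frac{11}{2} \cdot 13 = 143 \cdot 13 = 1859$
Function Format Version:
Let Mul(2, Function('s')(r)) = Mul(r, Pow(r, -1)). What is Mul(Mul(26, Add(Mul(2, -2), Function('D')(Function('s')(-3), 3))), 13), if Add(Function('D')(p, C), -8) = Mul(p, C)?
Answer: 1859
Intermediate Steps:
Function('s')(r) = Rational(1, 2) (Function('s')(r) = Mul(Rational(1, 2), Mul(r, Pow(r, -1))) = Mul(Rational(1, 2), 1) = Rational(1, 2))
Function('D')(p, C) = Add(8, Mul(C, p)) (Function('D')(p, C) = Add(8, Mul(p, C)) = Add(8, Mul(C, p)))
Mul(Mul(26, Add(Mul(2, -2), Function('D')(Function('s')(-3), 3))), 13) = Mul(Mul(26, Add(Mul(2, -2), Add(8, Mul(3, Rational(1, 2))))), 13) = Mul(Mul(26, Add(-4, Add(8, Rational(3, 2)))), 13) = Mul(Mul(26, Add(-4, Rational(19, 2))), 13) = Mul(Mul(26, Rational(11, 2)), 13) = Mul(143, 13) = 1859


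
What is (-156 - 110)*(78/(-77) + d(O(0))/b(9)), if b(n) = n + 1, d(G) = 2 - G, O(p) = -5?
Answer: 4579/55 ≈ 83.255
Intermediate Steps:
b(n) = 1 + n
(-156 - 110)*(78/(-77) + d(O(0))/b(9)) = (-156 - 110)*(78/(-77) + (2 - 1*(-5))/(1 + 9)) = -266*(78*(-1/77) + (2 + 5)/10) = -266*(-78/77 + 7*(1/10)) = -266*(-78/77 + 7/10) = -266*(-241/770) = 4579/55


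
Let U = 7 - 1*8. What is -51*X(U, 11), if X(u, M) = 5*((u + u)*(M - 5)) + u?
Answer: 3111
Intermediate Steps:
U = -1 (U = 7 - 8 = -1)
X(u, M) = u + 10*u*(-5 + M) (X(u, M) = 5*((2*u)*(-5 + M)) + u = 5*(2*u*(-5 + M)) + u = 10*u*(-5 + M) + u = u + 10*u*(-5 + M))
-51*X(U, 11) = -(-51)*(-49 + 10*11) = -(-51)*(-49 + 110) = -(-51)*61 = -51*(-61) = 3111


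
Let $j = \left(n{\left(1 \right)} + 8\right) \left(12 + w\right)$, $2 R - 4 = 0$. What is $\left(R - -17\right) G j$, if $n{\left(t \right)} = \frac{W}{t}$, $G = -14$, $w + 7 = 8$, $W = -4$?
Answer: $-13832$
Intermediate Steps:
$w = 1$ ($w = -7 + 8 = 1$)
$R = 2$ ($R = 2 + \frac{1}{2} \cdot 0 = 2 + 0 = 2$)
$n{\left(t \right)} = - \frac{4}{t}$
$j = 52$ ($j = \left(- \frac{4}{1} + 8\right) \left(12 + 1\right) = \left(\left(-4\right) 1 + 8\right) 13 = \left(-4 + 8\right) 13 = 4 \cdot 13 = 52$)
$\left(R - -17\right) G j = \left(2 - -17\right) \left(-14\right) 52 = \left(2 + 17\right) \left(-14\right) 52 = 19 \left(-14\right) 52 = \left(-266\right) 52 = -13832$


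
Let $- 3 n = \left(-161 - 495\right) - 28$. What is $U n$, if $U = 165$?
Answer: $37620$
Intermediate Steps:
$n = 228$ ($n = - \frac{\left(-161 - 495\right) - 28}{3} = - \frac{-656 - 28}{3} = \left(- \frac{1}{3}\right) \left(-684\right) = 228$)
$U n = 165 \cdot 228 = 37620$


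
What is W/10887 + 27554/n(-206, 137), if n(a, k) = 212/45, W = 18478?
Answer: 6751517623/1154022 ≈ 5850.4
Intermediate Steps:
n(a, k) = 212/45 (n(a, k) = 212*(1/45) = 212/45)
W/10887 + 27554/n(-206, 137) = 18478/10887 + 27554/(212/45) = 18478*(1/10887) + 27554*(45/212) = 18478/10887 + 619965/106 = 6751517623/1154022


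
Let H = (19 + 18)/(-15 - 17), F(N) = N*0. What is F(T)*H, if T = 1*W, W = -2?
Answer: 0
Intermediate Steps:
T = -2 (T = 1*(-2) = -2)
F(N) = 0
H = -37/32 (H = 37/(-32) = 37*(-1/32) = -37/32 ≈ -1.1563)
F(T)*H = 0*(-37/32) = 0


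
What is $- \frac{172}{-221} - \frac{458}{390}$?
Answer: $- \frac{101}{255} \approx -0.39608$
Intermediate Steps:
$- \frac{172}{-221} - \frac{458}{390} = \left(-172\right) \left(- \frac{1}{221}\right) - \frac{229}{195} = \frac{172}{221} - \frac{229}{195} = - \frac{101}{255}$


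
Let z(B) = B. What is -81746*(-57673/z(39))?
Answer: 4714537058/39 ≈ 1.2089e+8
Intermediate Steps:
-81746*(-57673/z(39)) = -81746/(39/(-57673)) = -81746/(39*(-1/57673)) = -81746/(-39/57673) = -81746*(-57673/39) = 4714537058/39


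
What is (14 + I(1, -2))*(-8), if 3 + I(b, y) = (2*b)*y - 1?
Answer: -48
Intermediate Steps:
I(b, y) = -4 + 2*b*y (I(b, y) = -3 + ((2*b)*y - 1) = -3 + (2*b*y - 1) = -3 + (-1 + 2*b*y) = -4 + 2*b*y)
(14 + I(1, -2))*(-8) = (14 + (-4 + 2*1*(-2)))*(-8) = (14 + (-4 - 4))*(-8) = (14 - 8)*(-8) = 6*(-8) = -48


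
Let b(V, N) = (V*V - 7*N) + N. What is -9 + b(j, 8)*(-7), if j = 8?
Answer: -121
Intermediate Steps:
b(V, N) = V² - 6*N (b(V, N) = (V² - 7*N) + N = V² - 6*N)
-9 + b(j, 8)*(-7) = -9 + (8² - 6*8)*(-7) = -9 + (64 - 48)*(-7) = -9 + 16*(-7) = -9 - 112 = -121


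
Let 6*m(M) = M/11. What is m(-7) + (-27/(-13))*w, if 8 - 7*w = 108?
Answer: -178837/6006 ≈ -29.776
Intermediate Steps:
w = -100/7 (w = 8/7 - 1/7*108 = 8/7 - 108/7 = -100/7 ≈ -14.286)
m(M) = M/66 (m(M) = (M/11)/6 = M/66)
m(-7) + (-27/(-13))*w = (1/66)*(-7) - 27/(-13)*(-100/7) = -7/66 - 27*(-1/13)*(-100/7) = -7/66 + (27/13)*(-100/7) = -7/66 - 2700/91 = -178837/6006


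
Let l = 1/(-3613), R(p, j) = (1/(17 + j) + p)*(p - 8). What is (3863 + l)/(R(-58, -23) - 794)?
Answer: 13957018/11001585 ≈ 1.2686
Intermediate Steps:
R(p, j) = (-8 + p)*(p + 1/(17 + j)) (R(p, j) = (p + 1/(17 + j))*(-8 + p) = (-8 + p)*(p + 1/(17 + j)))
l = -1/3613 ≈ -0.00027678
(3863 + l)/(R(-58, -23) - 794) = (3863 - 1/3613)/((-8 - 135*(-58) + 17*(-58)² - 23*(-58)² - 8*(-23)*(-58))/(17 - 23) - 794) = 13957018/(3613*((-8 + 7830 + 17*3364 - 23*3364 - 10672)/(-6) - 794)) = 13957018/(3613*(-(-8 + 7830 + 57188 - 77372 - 10672)/6 - 794)) = 13957018/(3613*(-⅙*(-23034) - 794)) = 13957018/(3613*(3839 - 794)) = (13957018/3613)/3045 = (13957018/3613)*(1/3045) = 13957018/11001585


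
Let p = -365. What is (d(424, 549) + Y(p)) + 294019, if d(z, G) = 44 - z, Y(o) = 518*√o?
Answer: 293639 + 518*I*√365 ≈ 2.9364e+5 + 9896.4*I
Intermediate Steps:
(d(424, 549) + Y(p)) + 294019 = ((44 - 1*424) + 518*√(-365)) + 294019 = ((44 - 424) + 518*(I*√365)) + 294019 = (-380 + 518*I*√365) + 294019 = 293639 + 518*I*√365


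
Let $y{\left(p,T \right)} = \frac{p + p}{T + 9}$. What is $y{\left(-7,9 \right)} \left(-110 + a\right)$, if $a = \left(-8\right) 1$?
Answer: $\frac{826}{9} \approx 91.778$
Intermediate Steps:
$y{\left(p,T \right)} = \frac{2 p}{9 + T}$
$a = -8$
$y{\left(-7,9 \right)} \left(-110 + a\right) = 2 \left(-7\right) \frac{1}{9 + 9} \left(-110 - 8\right) = 2 \left(-7\right) \frac{1}{18} \left(-118\right) = \left(- \frac{7}{9}\right) \left(-118\right) = \frac{826}{9}$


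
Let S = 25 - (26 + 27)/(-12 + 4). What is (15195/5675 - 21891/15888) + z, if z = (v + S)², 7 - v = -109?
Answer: 524022036081/24043840 ≈ 21794.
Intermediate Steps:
v = 116 (v = 7 - 1*(-109) = 7 + 109 = 116)
S = 253/8 (S = 25 - 53/(-8) = 25 - 53*(-1)/8 = 25 - 1*(-53/8) = 25 + 53/8 = 253/8 ≈ 31.625)
z = 1394761/64 (z = (116 + 253/8)² = (1181/8)² = 1394761/64 ≈ 21793.)
(15195/5675 - 21891/15888) + z = (15195/5675 - 21891/15888) + 1394761/64 = (15195*(1/5675) - 21891*1/15888) + 1394761/64 = (3039/1135 - 7297/5296) + 1394761/64 = 7812449/6010960 + 1394761/64 = 524022036081/24043840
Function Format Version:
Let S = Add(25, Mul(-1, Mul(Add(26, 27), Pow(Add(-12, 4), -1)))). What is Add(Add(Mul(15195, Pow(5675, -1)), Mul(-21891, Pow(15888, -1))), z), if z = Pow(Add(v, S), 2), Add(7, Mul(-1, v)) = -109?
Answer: Rational(524022036081, 24043840) ≈ 21794.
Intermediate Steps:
v = 116 (v = Add(7, Mul(-1, -109)) = Add(7, 109) = 116)
S = Rational(253, 8) (S = Add(25, Mul(-1, Mul(53, Pow(-8, -1)))) = Add(25, Mul(-1, Mul(53, Rational(-1, 8)))) = Add(25, Mul(-1, Rational(-53, 8))) = Add(25, Rational(53, 8)) = Rational(253, 8) ≈ 31.625)
z = Rational(1394761, 64) (z = Pow(Add(116, Rational(253, 8)), 2) = Pow(Rational(1181, 8), 2) = Rational(1394761, 64) ≈ 21793.)
Add(Add(Mul(15195, Pow(5675, -1)), Mul(-21891, Pow(15888, -1))), z) = Add(Add(Mul(15195, Pow(5675, -1)), Mul(-21891, Pow(15888, -1))), Rational(1394761, 64)) = Add(Add(Mul(15195, Rational(1, 5675)), Mul(-21891, Rational(1, 15888))), Rational(1394761, 64)) = Add(Add(Rational(3039, 1135), Rational(-7297, 5296)), Rational(1394761, 64)) = Add(Rational(7812449, 6010960), Rational(1394761, 64)) = Rational(524022036081, 24043840)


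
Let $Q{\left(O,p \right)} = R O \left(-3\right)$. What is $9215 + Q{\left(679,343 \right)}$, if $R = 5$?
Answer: $-970$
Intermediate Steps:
$Q{\left(O,p \right)} = - 15 O$ ($Q{\left(O,p \right)} = 5 O \left(-3\right) = - 15 O$)
$9215 + Q{\left(679,343 \right)} = 9215 - 10185 = -970$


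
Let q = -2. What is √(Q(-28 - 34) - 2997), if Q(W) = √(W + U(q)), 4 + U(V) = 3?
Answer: √(-2997 + 3*I*√7) ≈ 0.07249 + 54.745*I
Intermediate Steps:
U(V) = -1 (U(V) = -4 + 3 = -1)
Q(W) = √(-1 + W) (Q(W) = √(W - 1) = √(-1 + W))
√(Q(-28 - 34) - 2997) = √(√(-1 + (-28 - 34)) - 2997) = √(√(-1 - 62) - 2997) = √(√(-63) - 2997) = √(3*I*√7 - 2997) = √(-2997 + 3*I*√7)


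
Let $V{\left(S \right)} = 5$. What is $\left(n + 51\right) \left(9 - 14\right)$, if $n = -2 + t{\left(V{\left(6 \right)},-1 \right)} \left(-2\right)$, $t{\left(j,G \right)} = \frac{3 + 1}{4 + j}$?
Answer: $- \frac{2165}{9} \approx -240.56$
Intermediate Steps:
$t{\left(j,G \right)} = \frac{4}{4 + j}$
$n = - \frac{26}{9}$ ($n = -2 + \frac{4}{4 + 5} \left(-2\right) = -2 + \frac{4}{9} \left(-2\right) = -2 - \frac{8}{9} = - \frac{26}{9} \approx -2.8889$)
$\left(n + 51\right) \left(9 - 14\right) = \left(- \frac{26}{9} + 51\right) \left(9 - 14\right) = \frac{433}{9} \left(-5\right) = - \frac{2165}{9}$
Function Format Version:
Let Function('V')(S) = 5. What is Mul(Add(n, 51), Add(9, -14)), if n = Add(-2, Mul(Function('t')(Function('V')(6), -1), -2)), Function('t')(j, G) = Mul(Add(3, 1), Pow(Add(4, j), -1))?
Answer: Rational(-2165, 9) ≈ -240.56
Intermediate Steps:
Function('t')(j, G) = Mul(4, Pow(Add(4, j), -1))
n = Rational(-26, 9) (n = Add(-2, Mul(Mul(4, Pow(Add(4, 5), -1)), -2)) = Add(-2, Mul(Mul(4, Pow(9, -1)), -2)) = Add(-2, Mul(Mul(4, Rational(1, 9)), -2)) = Add(-2, Mul(Rational(4, 9), -2)) = Add(-2, Rational(-8, 9)) = Rational(-26, 9) ≈ -2.8889)
Mul(Add(n, 51), Add(9, -14)) = Mul(Add(Rational(-26, 9), 51), Add(9, -14)) = Mul(Rational(433, 9), -5) = Rational(-2165, 9)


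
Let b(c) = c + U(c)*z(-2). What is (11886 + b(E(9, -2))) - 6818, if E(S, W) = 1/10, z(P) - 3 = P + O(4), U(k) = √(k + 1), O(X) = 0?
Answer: 50681/10 + √110/10 ≈ 5069.1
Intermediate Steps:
U(k) = √(1 + k)
z(P) = 3 + P (z(P) = 3 + (P + 0) = 3 + P)
E(S, W) = ⅒
b(c) = c + √(1 + c) (b(c) = c + √(1 + c)*(3 - 2) = c + √(1 + c)*1 = c + √(1 + c))
(11886 + b(E(9, -2))) - 6818 = (11886 + (⅒ + √(1 + ⅒))) - 6818 = (11886 + (⅒ + √(11/10))) - 6818 = (11886 + (⅒ + √110/10)) - 6818 = (118861/10 + √110/10) - 6818 = 50681/10 + √110/10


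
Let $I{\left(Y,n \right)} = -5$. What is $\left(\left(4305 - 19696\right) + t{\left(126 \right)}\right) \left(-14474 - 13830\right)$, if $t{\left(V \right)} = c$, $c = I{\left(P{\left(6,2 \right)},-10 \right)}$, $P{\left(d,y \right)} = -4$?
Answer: $435768384$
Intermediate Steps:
$c = -5$
$t{\left(V \right)} = -5$
$\left(\left(4305 - 19696\right) + t{\left(126 \right)}\right) \left(-14474 - 13830\right) = \left(\left(4305 - 19696\right) - 5\right) \left(-14474 - 13830\right) = \left(-15391 - 5\right) \left(-14474 - 13830\right) = \left(-15396\right) \left(-28304\right) = 435768384$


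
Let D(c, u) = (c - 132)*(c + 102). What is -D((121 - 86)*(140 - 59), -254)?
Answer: -7938711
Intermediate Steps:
D(c, u) = (-132 + c)*(102 + c)
-D((121 - 86)*(140 - 59), -254) = -(-13464 + ((121 - 86)*(140 - 59))**2 - 30*(121 - 86)*(140 - 59)) = -(-13464 + (35*81)**2 - 1050*81) = -(-13464 + 2835**2 - 30*2835) = -(-13464 + 8037225 - 85050) = -1*7938711 = -7938711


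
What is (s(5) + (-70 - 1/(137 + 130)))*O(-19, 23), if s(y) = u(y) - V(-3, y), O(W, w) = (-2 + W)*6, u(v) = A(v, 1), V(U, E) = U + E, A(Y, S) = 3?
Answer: 773808/89 ≈ 8694.5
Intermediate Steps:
V(U, E) = E + U
u(v) = 3
O(W, w) = -12 + 6*W
s(y) = 6 - y (s(y) = 3 - (y - 3) = 3 - (-3 + y) = 3 + (3 - y) = 6 - y)
(s(5) + (-70 - 1/(137 + 130)))*O(-19, 23) = ((6 - 1*5) + (-70 - 1/(137 + 130)))*(-12 + 6*(-19)) = ((6 - 5) + (-70 - 1/267))*(-12 - 114) = (1 + (-70 - 1*1/267))*(-126) = (1 + (-70 - 1/267))*(-126) = (1 - 18691/267)*(-126) = -18424/267*(-126) = 773808/89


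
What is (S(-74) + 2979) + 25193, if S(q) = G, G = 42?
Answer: 28214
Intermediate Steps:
S(q) = 42
(S(-74) + 2979) + 25193 = (42 + 2979) + 25193 = 3021 + 25193 = 28214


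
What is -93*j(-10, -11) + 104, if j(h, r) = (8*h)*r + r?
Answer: -80713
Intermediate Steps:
j(h, r) = r + 8*h*r (j(h, r) = 8*h*r + r = r + 8*h*r)
-93*j(-10, -11) + 104 = -(-1023)*(1 + 8*(-10)) + 104 = -(-1023)*(1 - 80) + 104 = -(-1023)*(-79) + 104 = -93*869 + 104 = -80817 + 104 = -80713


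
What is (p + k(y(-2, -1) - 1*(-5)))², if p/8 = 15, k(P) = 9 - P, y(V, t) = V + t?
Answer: 16129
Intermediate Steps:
p = 120 (p = 8*15 = 120)
(p + k(y(-2, -1) - 1*(-5)))² = (120 + (9 - ((-2 - 1) - 1*(-5))))² = (120 + (9 - (-3 + 5)))² = (120 + (9 - 1*2))² = (120 + (9 - 2))² = (120 + 7)² = 127² = 16129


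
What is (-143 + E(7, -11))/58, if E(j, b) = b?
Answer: -77/29 ≈ -2.6552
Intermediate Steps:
(-143 + E(7, -11))/58 = (-143 - 11)/58 = (1/58)*(-154) = -77/29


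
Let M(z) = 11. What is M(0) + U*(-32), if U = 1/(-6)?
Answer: 49/3 ≈ 16.333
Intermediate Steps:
U = -⅙ ≈ -0.16667
M(0) + U*(-32) = 11 - ⅙*(-32) = 11 + 16/3 = 49/3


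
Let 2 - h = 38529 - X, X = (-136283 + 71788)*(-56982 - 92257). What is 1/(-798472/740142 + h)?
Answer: 370071/3561981771746002 ≈ 1.0389e-10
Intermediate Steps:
X = 9625169305 (X = -64495*(-149239) = 9625169305)
h = 9625130778 (h = 2 - (38529 - 1*9625169305) = 2 - (38529 - 9625169305) = 2 - 1*(-9625130776) = 2 + 9625130776 = 9625130778)
1/(-798472/740142 + h) = 1/(-798472/740142 + 9625130778) = 1/(-798472*1/740142 + 9625130778) = 1/(-399236/370071 + 9625130778) = 1/(3561981771746002/370071) = 370071/3561981771746002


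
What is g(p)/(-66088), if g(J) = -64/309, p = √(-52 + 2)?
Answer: 8/2552649 ≈ 3.1340e-6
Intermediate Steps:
p = 5*I*√2 (p = √(-50) = 5*I*√2 ≈ 7.0711*I)
g(J) = -64/309 (g(J) = -64*1/309 = -64/309)
g(p)/(-66088) = -64/309/(-66088) = -64/309*(-1/66088) = 8/2552649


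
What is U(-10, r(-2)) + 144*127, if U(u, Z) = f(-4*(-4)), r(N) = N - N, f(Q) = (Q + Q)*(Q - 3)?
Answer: 18704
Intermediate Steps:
f(Q) = 2*Q*(-3 + Q) (f(Q) = (2*Q)*(-3 + Q) = 2*Q*(-3 + Q))
r(N) = 0
U(u, Z) = 416 (U(u, Z) = 2*(-4*(-4))*(-3 - 4*(-4)) = 2*16*(-3 + 16) = 2*16*13 = 416)
U(-10, r(-2)) + 144*127 = 416 + 144*127 = 416 + 18288 = 18704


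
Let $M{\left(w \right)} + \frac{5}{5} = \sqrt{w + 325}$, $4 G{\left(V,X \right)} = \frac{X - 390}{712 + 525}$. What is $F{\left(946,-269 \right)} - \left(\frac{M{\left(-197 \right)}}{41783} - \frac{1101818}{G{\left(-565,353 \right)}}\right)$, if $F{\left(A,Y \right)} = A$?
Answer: $- \frac{227790907383709}{1545971} - \frac{8 \sqrt{2}}{41783} \approx -1.4734 \cdot 10^{8}$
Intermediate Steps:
$G{\left(V,X \right)} = - \frac{195}{2474} + \frac{X}{4948}$ ($G{\left(V,X \right)} = \frac{\left(X - 390\right) \frac{1}{712 + 525}}{4} = \frac{\left(-390 + X\right) \frac{1}{1237}}{4} = \frac{- \frac{390}{1237} + \frac{X}{1237}}{4} = - \frac{195}{2474} + \frac{X}{4948}$)
$M{\left(w \right)} = -1 + \sqrt{325 + w}$ ($M{\left(w \right)} = -1 + \sqrt{w + 325} = -1 + \sqrt{325 + w}$)
$F{\left(946,-269 \right)} - \left(\frac{M{\left(-197 \right)}}{41783} - \frac{1101818}{G{\left(-565,353 \right)}}\right) = 946 - \left(\frac{-1 + \sqrt{325 - 197}}{41783} - \frac{1101818}{- \frac{195}{2474} + \frac{1}{4948} \cdot 353}\right) = 946 - \left(\left(-1 + \sqrt{128}\right) \frac{1}{41783} - \frac{1101818}{- \frac{195}{2474} + \frac{353}{4948}}\right) = 946 - \left(\left(-1 + 8 \sqrt{2}\right) \frac{1}{41783} - \frac{1101818}{- \frac{37}{4948}}\right) = 946 - \left(\left(- \frac{1}{41783} + \frac{8 \sqrt{2}}{41783}\right) - - \frac{5451795464}{37}\right) = 946 - \left(\left(- \frac{1}{41783} + \frac{8 \sqrt{2}}{41783}\right) + \frac{5451795464}{37}\right) = 946 - \left(\frac{227792369872275}{1545971} + \frac{8 \sqrt{2}}{41783}\right) = - \frac{227790907383709}{1545971} - \frac{8 \sqrt{2}}{41783}$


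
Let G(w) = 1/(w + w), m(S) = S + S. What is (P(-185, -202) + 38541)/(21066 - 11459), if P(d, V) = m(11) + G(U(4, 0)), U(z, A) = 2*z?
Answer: 617009/153712 ≈ 4.0141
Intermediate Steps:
m(S) = 2*S
G(w) = 1/(2*w)
P(d, V) = 353/16 (P(d, V) = 2*11 + 1/(2*((2*4))) = 22 + (1/2)/8 = 22 + (1/2)*(1/8) = 22 + 1/16 = 353/16)
(P(-185, -202) + 38541)/(21066 - 11459) = (353/16 + 38541)/(21066 - 11459) = (617009/16)/9607 = (617009/16)*(1/9607) = 617009/153712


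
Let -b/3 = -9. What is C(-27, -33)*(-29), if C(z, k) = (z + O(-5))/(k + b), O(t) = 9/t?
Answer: -696/5 ≈ -139.20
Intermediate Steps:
b = 27 (b = -3*(-9) = 27)
C(z, k) = (-9/5 + z)/(27 + k) (C(z, k) = (z + 9/(-5))/(k + 27) = (z + 9*(-⅕))/(27 + k) = (z - 9/5)/(27 + k) = (-9/5 + z)/(27 + k))
C(-27, -33)*(-29) = ((-9/5 - 27)/(27 - 33))*(-29) = (-144/5/(-6))*(-29) = -⅙*(-144/5)*(-29) = (24/5)*(-29) = -696/5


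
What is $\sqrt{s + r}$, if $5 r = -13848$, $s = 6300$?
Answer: $\frac{2 \sqrt{22065}}{5} \approx 59.417$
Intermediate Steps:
$r = - \frac{13848}{5}$ ($r = \frac{1}{5} \left(-13848\right) = - \frac{13848}{5} \approx -2769.6$)
$\sqrt{s + r} = \sqrt{6300 - \frac{13848}{5}} = \sqrt{\frac{17652}{5}} = \frac{2 \sqrt{22065}}{5}$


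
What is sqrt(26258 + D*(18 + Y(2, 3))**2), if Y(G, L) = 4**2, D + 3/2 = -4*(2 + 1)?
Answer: 2*sqrt(2663) ≈ 103.21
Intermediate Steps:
D = -27/2 (D = -3/2 - 4*(2 + 1) = -3/2 - 4*3 = -3/2 - 12 = -27/2 ≈ -13.500)
Y(G, L) = 16
sqrt(26258 + D*(18 + Y(2, 3))**2) = sqrt(26258 - 27*(18 + 16)**2/2) = sqrt(26258 - 27/2*34**2) = sqrt(26258 - 27/2*1156) = sqrt(26258 - 15606) = sqrt(10652) = 2*sqrt(2663)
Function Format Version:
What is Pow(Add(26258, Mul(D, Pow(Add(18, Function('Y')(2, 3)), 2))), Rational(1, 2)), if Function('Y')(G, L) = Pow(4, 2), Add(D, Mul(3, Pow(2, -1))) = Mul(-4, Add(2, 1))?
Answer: Mul(2, Pow(2663, Rational(1, 2))) ≈ 103.21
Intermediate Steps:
D = Rational(-27, 2) (D = Add(Rational(-3, 2), Mul(-4, Add(2, 1))) = Add(Rational(-3, 2), Mul(-4, 3)) = Add(Rational(-3, 2), -12) = Rational(-27, 2) ≈ -13.500)
Function('Y')(G, L) = 16
Pow(Add(26258, Mul(D, Pow(Add(18, Function('Y')(2, 3)), 2))), Rational(1, 2)) = Pow(Add(26258, Mul(Rational(-27, 2), Pow(Add(18, 16), 2))), Rational(1, 2)) = Pow(Add(26258, Mul(Rational(-27, 2), Pow(34, 2))), Rational(1, 2)) = Pow(Add(26258, Mul(Rational(-27, 2), 1156)), Rational(1, 2)) = Pow(Add(26258, -15606), Rational(1, 2)) = Pow(10652, Rational(1, 2)) = Mul(2, Pow(2663, Rational(1, 2)))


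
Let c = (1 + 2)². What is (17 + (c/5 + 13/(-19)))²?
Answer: 2961841/9025 ≈ 328.18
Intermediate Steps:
c = 9 (c = 3² = 9)
(17 + (c/5 + 13/(-19)))² = (17 + (9/5 + 13/(-19)))² = (17 + (9*(⅕) + 13*(-1/19)))² = (17 + (9/5 - 13/19))² = (17 + 106/95)² = (1721/95)² = 2961841/9025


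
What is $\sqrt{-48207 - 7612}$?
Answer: $i \sqrt{55819} \approx 236.26 i$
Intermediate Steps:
$\sqrt{-48207 - 7612} = \sqrt{-55819} = i \sqrt{55819}$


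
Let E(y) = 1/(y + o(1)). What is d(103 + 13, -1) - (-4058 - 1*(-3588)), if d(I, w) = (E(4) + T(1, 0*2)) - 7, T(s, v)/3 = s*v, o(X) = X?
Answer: 2316/5 ≈ 463.20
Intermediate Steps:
T(s, v) = 3*s*v (T(s, v) = 3*(s*v) = 3*s*v)
E(y) = 1/(1 + y) (E(y) = 1/(y + 1) = 1/(1 + y))
d(I, w) = -34/5 (d(I, w) = (1/(1 + 4) + 3*1*(0*2)) - 7 = (1/5 + 3*1*0) - 7 = (⅕ + 0) - 7 = ⅕ - 7 = -34/5)
d(103 + 13, -1) - (-4058 - 1*(-3588)) = -34/5 - (-4058 - 1*(-3588)) = -34/5 - (-4058 + 3588) = -34/5 - 1*(-470) = -34/5 + 470 = 2316/5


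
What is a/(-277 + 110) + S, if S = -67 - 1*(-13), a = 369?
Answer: -9387/167 ≈ -56.210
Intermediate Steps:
S = -54 (S = -67 + 13 = -54)
a/(-277 + 110) + S = 369/(-277 + 110) - 54 = 369/(-167) - 54 = -1/167*369 - 54 = -369/167 - 54 = -9387/167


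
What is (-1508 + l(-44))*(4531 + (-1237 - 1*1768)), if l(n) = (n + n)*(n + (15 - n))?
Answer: -4315528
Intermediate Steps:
l(n) = 30*n (l(n) = (2*n)*15 = 30*n)
(-1508 + l(-44))*(4531 + (-1237 - 1*1768)) = (-1508 + 30*(-44))*(4531 + (-1237 - 1*1768)) = (-1508 - 1320)*(4531 + (-1237 - 1768)) = -2828*(4531 - 3005) = -2828*1526 = -4315528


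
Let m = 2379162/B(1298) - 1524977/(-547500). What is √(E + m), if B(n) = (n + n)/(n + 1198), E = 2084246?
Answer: √220787406289510480563/7106550 ≈ 2090.9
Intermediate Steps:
B(n) = 2*n/(1198 + n) (B(n) = (2*n)/(1198 + n) = 2*n/(1198 + n))
m = 812817895390073/355327500 (m = 2379162/((2*1298/(1198 + 1298))) - 1524977/(-547500) = 2379162/((2*1298/2496)) - 1524977*(-1/547500) = 2379162/((2*1298*(1/2496))) + 1524977/547500 = 2379162/(649/624) + 1524977/547500 = 2379162*(624/649) + 1524977/547500 = 1484597088/649 + 1524977/547500 = 812817895390073/355327500 ≈ 2.2875e+6)
√(E + m) = √(2084246 + 812817895390073/355327500) = √(1553407815955073/355327500) = √220787406289510480563/7106550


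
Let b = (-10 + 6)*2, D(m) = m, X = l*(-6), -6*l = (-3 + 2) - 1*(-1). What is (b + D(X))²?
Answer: 64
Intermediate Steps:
l = 0 (l = -((-3 + 2) - 1*(-1))/6 = -(-1 + 1)/6 = -⅙*0 = 0)
X = 0 (X = 0*(-6) = 0)
b = -8 (b = -4*2 = -8)
(b + D(X))² = (-8 + 0)² = (-8)² = 64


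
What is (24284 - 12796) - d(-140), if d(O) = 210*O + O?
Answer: 41028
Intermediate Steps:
d(O) = 211*O
(24284 - 12796) - d(-140) = (24284 - 12796) - 211*(-140) = 11488 - 1*(-29540) = 11488 + 29540 = 41028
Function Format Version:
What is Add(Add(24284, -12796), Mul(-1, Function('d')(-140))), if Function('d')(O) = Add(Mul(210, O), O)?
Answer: 41028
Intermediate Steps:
Function('d')(O) = Mul(211, O)
Add(Add(24284, -12796), Mul(-1, Function('d')(-140))) = Add(Add(24284, -12796), Mul(-1, Mul(211, -140))) = Add(11488, Mul(-1, -29540)) = Add(11488, 29540) = 41028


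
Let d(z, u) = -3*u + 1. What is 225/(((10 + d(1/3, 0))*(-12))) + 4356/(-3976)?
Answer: -61233/21868 ≈ -2.8001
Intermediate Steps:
d(z, u) = 1 - 3*u
225/(((10 + d(1/3, 0))*(-12))) + 4356/(-3976) = 225/(((10 + (1 - 3*0))*(-12))) + 4356/(-3976) = 225/(((10 + (1 + 0))*(-12))) + 4356*(-1/3976) = 225/(((10 + 1)*(-12))) - 1089/994 = 225/((11*(-12))) - 1089/994 = 225/(-132) - 1089/994 = 225*(-1/132) - 1089/994 = -75/44 - 1089/994 = -61233/21868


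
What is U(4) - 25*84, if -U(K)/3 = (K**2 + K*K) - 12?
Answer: -2160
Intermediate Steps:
U(K) = 36 - 6*K**2 (U(K) = -3*((K**2 + K*K) - 12) = -3*((K**2 + K**2) - 12) = -3*(2*K**2 - 12) = -3*(-12 + 2*K**2) = 36 - 6*K**2)
U(4) - 25*84 = (36 - 6*4**2) - 25*84 = (36 - 6*16) - 2100 = (36 - 96) - 2100 = -60 - 2100 = -2160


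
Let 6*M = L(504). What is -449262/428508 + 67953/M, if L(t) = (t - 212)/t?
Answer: 1222971151201/1737838 ≈ 7.0373e+5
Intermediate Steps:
L(t) = (-212 + t)/t
M = 73/756 (M = ((-212 + 504)/504)/6 = ((1/504)*292)/6 = (1/6)*(73/126) = 73/756 ≈ 0.096561)
-449262/428508 + 67953/M = -449262/428508 + 67953/(73/756) = -449262*1/428508 + 67953*(756/73) = -24959/23806 + 51372468/73 = 1222971151201/1737838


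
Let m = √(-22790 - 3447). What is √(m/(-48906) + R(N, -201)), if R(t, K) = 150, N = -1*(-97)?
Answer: √(39863280600 - 5434*I*√26237)/16302 ≈ 12.247 - 0.00013521*I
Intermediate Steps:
N = 97
m = I*√26237 (m = √(-26237) = I*√26237 ≈ 161.98*I)
√(m/(-48906) + R(N, -201)) = √((I*√26237)/(-48906) + 150) = √((I*√26237)*(-1/48906) + 150) = √(-I*√26237/48906 + 150) = √(150 - I*√26237/48906)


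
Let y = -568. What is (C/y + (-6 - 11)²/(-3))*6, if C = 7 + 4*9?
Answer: -164281/284 ≈ -578.45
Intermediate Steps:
C = 43 (C = 7 + 36 = 43)
(C/y + (-6 - 11)²/(-3))*6 = (43/(-568) + (-6 - 11)²/(-3))*6 = (43*(-1/568) + (-17)²*(-⅓))*6 = (-43/568 + 289*(-⅓))*6 = (-43/568 - 289/3)*6 = -164281/1704*6 = -164281/284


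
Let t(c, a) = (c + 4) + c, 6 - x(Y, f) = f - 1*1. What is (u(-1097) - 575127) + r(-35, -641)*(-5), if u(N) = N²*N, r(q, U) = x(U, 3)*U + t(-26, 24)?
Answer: -1320701740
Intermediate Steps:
x(Y, f) = 7 - f (x(Y, f) = 6 - (f - 1*1) = 6 - (f - 1) = 6 - (-1 + f) = 6 + (1 - f) = 7 - f)
t(c, a) = 4 + 2*c (t(c, a) = (4 + c) + c = 4 + 2*c)
r(q, U) = -48 + 4*U (r(q, U) = (7 - 1*3)*U + (4 + 2*(-26)) = (7 - 3)*U + (4 - 52) = 4*U - 48 = -48 + 4*U)
u(N) = N³
(u(-1097) - 575127) + r(-35, -641)*(-5) = ((-1097)³ - 575127) + (-48 + 4*(-641))*(-5) = (-1320139673 - 575127) + (-48 - 2564)*(-5) = -1320714800 - 2612*(-5) = -1320714800 + 13060 = -1320701740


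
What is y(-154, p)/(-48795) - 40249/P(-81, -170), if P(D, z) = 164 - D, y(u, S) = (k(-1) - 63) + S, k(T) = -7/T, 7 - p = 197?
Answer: -130925979/796985 ≈ -164.28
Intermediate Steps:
p = -190 (p = 7 - 1*197 = 7 - 197 = -190)
y(u, S) = -56 + S (y(u, S) = (-7/(-1) - 63) + S = (-7*(-1) - 63) + S = (7 - 63) + S = -56 + S)
y(-154, p)/(-48795) - 40249/P(-81, -170) = (-56 - 190)/(-48795) - 40249/(164 - 1*(-81)) = -246*(-1/48795) - 40249/(164 + 81) = 82/16265 - 40249/245 = -130925979/796985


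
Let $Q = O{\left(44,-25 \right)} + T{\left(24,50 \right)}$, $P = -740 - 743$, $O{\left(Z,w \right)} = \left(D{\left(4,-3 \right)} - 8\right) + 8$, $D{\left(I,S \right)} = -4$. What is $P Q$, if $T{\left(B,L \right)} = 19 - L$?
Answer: $51905$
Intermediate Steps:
$O{\left(Z,w \right)} = -4$ ($O{\left(Z,w \right)} = \left(-4 - 8\right) + 8 = -12 + 8 = -4$)
$P = -1483$ ($P = -740 - 743 = -1483$)
$Q = -35$ ($Q = -4 + \left(19 - 50\right) = -4 - 31 = -35$)
$P Q = \left(-1483\right) \left(-35\right) = 51905$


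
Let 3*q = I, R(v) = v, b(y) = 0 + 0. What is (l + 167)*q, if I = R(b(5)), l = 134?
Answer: 0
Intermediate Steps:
b(y) = 0
I = 0
q = 0 (q = (1/3)*0 = 0)
(l + 167)*q = (134 + 167)*0 = 301*0 = 0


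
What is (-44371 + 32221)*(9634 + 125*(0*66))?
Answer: -117053100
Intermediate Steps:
(-44371 + 32221)*(9634 + 125*(0*66)) = -12150*(9634 + 125*0) = -12150*(9634 + 0) = -12150*9634 = -117053100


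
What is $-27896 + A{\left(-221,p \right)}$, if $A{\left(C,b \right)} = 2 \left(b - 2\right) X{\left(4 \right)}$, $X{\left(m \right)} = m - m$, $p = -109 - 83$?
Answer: $-27896$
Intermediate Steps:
$p = -192$
$X{\left(m \right)} = 0$
$A{\left(C,b \right)} = 0$ ($A{\left(C,b \right)} = 2 \left(b - 2\right) 0 = 2 \left(-2 + b\right) 0 = \left(-4 + 2 b\right) 0 = 0$)
$-27896 + A{\left(-221,p \right)} = -27896 + 0 = -27896$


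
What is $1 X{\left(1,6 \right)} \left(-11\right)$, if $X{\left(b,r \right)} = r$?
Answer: $-66$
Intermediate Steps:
$1 X{\left(1,6 \right)} \left(-11\right) = 1 \cdot 6 \left(-11\right) = 6 \left(-11\right) = -66$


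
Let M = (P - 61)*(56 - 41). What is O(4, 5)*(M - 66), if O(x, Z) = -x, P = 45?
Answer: 1224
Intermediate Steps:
M = -240 (M = (45 - 61)*(56 - 41) = -16*15 = -240)
O(4, 5)*(M - 66) = (-1*4)*(-240 - 66) = -4*(-306) = 1224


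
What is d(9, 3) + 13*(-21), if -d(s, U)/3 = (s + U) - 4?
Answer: -297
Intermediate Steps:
d(s, U) = 12 - 3*U - 3*s (d(s, U) = -3*((s + U) - 4) = -3*((U + s) - 4) = -3*(-4 + U + s) = 12 - 3*U - 3*s)
d(9, 3) + 13*(-21) = (12 - 3*3 - 3*9) + 13*(-21) = (12 - 9 - 27) - 273 = -24 - 273 = -297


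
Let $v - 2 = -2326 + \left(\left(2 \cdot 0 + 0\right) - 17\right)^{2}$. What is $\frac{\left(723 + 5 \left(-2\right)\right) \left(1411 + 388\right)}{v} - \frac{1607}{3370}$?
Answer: $- \frac{865185087}{1371590} \approx -630.79$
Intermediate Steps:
$v = -2035$ ($v = 2 - \left(2326 - \left(\left(2 \cdot 0 + 0\right) - 17\right)^{2}\right) = 2 - \left(2326 - \left(\left(0 + 0\right) - 17\right)^{2}\right) = 2 - \left(2326 - \left(0 - 17\right)^{2}\right) = 2 - \left(2326 - \left(-17\right)^{2}\right) = 2 + \left(-2326 + 289\right) = 2 - 2037 = -2035$)
$\frac{\left(723 + 5 \left(-2\right)\right) \left(1411 + 388\right)}{v} - \frac{1607}{3370} = \frac{\left(723 + 5 \left(-2\right)\right) \left(1411 + 388\right)}{-2035} - \frac{1607}{3370} = \left(723 - 10\right) 1799 \left(- \frac{1}{2035}\right) - \frac{1607}{3370} = 713 \cdot 1799 \left(- \frac{1}{2035}\right) - \frac{1607}{3370} = 1282687 \left(- \frac{1}{2035}\right) - \frac{1607}{3370} = - \frac{1282687}{2035} - \frac{1607}{3370} = - \frac{865185087}{1371590}$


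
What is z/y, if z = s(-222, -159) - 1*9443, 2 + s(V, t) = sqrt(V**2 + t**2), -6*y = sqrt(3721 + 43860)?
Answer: -18*sqrt(394208585)/47581 + 56670*sqrt(47581)/47581 ≈ 252.29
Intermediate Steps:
y = -sqrt(47581)/6 (y = -sqrt(3721 + 43860)/6 = -sqrt(47581)/6 ≈ -36.355)
s(V, t) = -2 + sqrt(V**2 + t**2)
z = -9445 + 3*sqrt(8285) (z = (-2 + sqrt((-222)**2 + (-159)**2)) - 1*9443 = (-2 + sqrt(49284 + 25281)) - 9443 = (-2 + sqrt(74565)) - 9443 = (-2 + 3*sqrt(8285)) - 9443 = -9445 + 3*sqrt(8285) ≈ -9171.9)
z/y = (-9445 + 3*sqrt(8285))/((-sqrt(47581)/6)) = (-9445 + 3*sqrt(8285))*(-6*sqrt(47581)/47581) = -6*sqrt(47581)*(-9445 + 3*sqrt(8285))/47581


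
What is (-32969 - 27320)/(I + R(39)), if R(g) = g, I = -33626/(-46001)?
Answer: -2773354289/1827665 ≈ -1517.4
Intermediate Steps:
I = 33626/46001 (I = -33626*(-1/46001) = 33626/46001 ≈ 0.73098)
(-32969 - 27320)/(I + R(39)) = (-32969 - 27320)/(33626/46001 + 39) = -60289/1827665/46001 = -60289*46001/1827665 = -2773354289/1827665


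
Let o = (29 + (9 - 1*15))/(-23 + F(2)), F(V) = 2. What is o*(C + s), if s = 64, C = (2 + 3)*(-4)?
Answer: -1012/21 ≈ -48.190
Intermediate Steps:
C = -20 (C = 5*(-4) = -20)
o = -23/21 (o = (29 + (9 - 1*15))/(-23 + 2) = (29 + (9 - 15))/(-21) = (29 - 6)*(-1/21) = 23*(-1/21) = -23/21 ≈ -1.0952)
o*(C + s) = -23*(-20 + 64)/21 = -23/21*44 = -1012/21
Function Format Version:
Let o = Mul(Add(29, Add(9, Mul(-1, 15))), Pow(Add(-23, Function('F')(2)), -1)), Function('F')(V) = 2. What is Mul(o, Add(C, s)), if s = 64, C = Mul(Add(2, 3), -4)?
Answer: Rational(-1012, 21) ≈ -48.190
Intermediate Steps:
C = -20 (C = Mul(5, -4) = -20)
o = Rational(-23, 21) (o = Mul(Add(29, Add(9, Mul(-1, 15))), Pow(Add(-23, 2), -1)) = Mul(Add(29, Add(9, -15)), Pow(-21, -1)) = Mul(Add(29, -6), Rational(-1, 21)) = Mul(23, Rational(-1, 21)) = Rational(-23, 21) ≈ -1.0952)
Mul(o, Add(C, s)) = Mul(Rational(-23, 21), Add(-20, 64)) = Mul(Rational(-23, 21), 44) = Rational(-1012, 21)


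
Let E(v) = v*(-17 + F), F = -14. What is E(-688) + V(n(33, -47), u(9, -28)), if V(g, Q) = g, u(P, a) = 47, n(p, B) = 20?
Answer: 21348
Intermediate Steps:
E(v) = -31*v (E(v) = v*(-17 - 14) = v*(-31) = -31*v)
E(-688) + V(n(33, -47), u(9, -28)) = -31*(-688) + 20 = 21328 + 20 = 21348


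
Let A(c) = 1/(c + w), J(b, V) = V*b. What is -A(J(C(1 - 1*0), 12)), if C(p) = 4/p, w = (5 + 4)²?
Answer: -1/129 ≈ -0.0077519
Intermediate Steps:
w = 81 (w = 9² = 81)
A(c) = 1/(81 + c) (A(c) = 1/(c + 81) = 1/(81 + c))
-A(J(C(1 - 1*0), 12)) = -1/(81 + 12*(4/(1 - 1*0))) = -1/(81 + 12*(4/(1 + 0))) = -1/(81 + 12*(4/1)) = -1/(81 + 12*(4*1)) = -1/(81 + 12*4) = -1/(81 + 48) = -1/129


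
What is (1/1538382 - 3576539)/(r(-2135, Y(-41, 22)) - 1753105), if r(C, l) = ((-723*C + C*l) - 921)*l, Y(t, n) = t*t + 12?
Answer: 5502083219897/5398845031434456 ≈ 0.0010191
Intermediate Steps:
Y(t, n) = 12 + t² (Y(t, n) = t² + 12 = 12 + t²)
r(C, l) = l*(-921 - 723*C + C*l) (r(C, l) = (-921 - 723*C + C*l)*l = l*(-921 - 723*C + C*l))
(1/1538382 - 3576539)/(r(-2135, Y(-41, 22)) - 1753105) = (1/1538382 - 3576539)/((12 + (-41)²)*(-921 - 723*(-2135) - 2135*(12 + (-41)²)) - 1753105) = (1/1538382 - 3576539)/((12 + 1681)*(-921 + 1543605 - 2135*(12 + 1681)) - 1753105) = -5502083219897/(1538382*(1693*(-921 + 1543605 - 2135*1693) - 1753105)) = -5502083219897/(1538382*(1693*(-921 + 1543605 - 3614555) - 1753105)) = -5502083219897/(1538382*(1693*(-2071871) - 1753105)) = -5502083219897/(1538382*(-3507677603 - 1753105)) = -5502083219897/1538382/(-3509430708) = -5502083219897/1538382*(-1/3509430708) = 5502083219897/5398845031434456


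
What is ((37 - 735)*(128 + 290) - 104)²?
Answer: 85186929424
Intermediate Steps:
((37 - 735)*(128 + 290) - 104)² = (-698*418 - 104)² = (-291764 - 104)² = (-291868)² = 85186929424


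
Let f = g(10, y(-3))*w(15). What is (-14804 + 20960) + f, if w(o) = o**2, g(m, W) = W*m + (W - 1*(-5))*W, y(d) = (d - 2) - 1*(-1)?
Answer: -3744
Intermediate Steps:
y(d) = -1 + d (y(d) = (-2 + d) + 1 = -1 + d)
g(m, W) = W*m + W*(5 + W) (g(m, W) = W*m + (W + 5)*W = W*m + (5 + W)*W = W*m + W*(5 + W))
f = -9900 (f = ((-1 - 3)*(5 + (-1 - 3) + 10))*15**2 = -4*(5 - 4 + 10)*225 = -4*11*225 = -44*225 = -9900)
(-14804 + 20960) + f = (-14804 + 20960) - 9900 = 6156 - 9900 = -3744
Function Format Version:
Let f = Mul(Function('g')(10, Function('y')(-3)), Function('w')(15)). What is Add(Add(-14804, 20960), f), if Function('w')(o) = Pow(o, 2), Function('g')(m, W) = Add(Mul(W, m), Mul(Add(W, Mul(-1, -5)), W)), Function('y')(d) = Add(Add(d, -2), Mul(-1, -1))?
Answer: -3744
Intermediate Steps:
Function('y')(d) = Add(-1, d) (Function('y')(d) = Add(Add(-2, d), 1) = Add(-1, d))
Function('g')(m, W) = Add(Mul(W, m), Mul(W, Add(5, W))) (Function('g')(m, W) = Add(Mul(W, m), Mul(Add(W, 5), W)) = Add(Mul(W, m), Mul(Add(5, W), W)) = Add(Mul(W, m), Mul(W, Add(5, W))))
f = -9900 (f = Mul(Mul(Add(-1, -3), Add(5, Add(-1, -3), 10)), Pow(15, 2)) = Mul(Mul(-4, Add(5, -4, 10)), 225) = Mul(Mul(-4, 11), 225) = Mul(-44, 225) = -9900)
Add(Add(-14804, 20960), f) = Add(Add(-14804, 20960), -9900) = Add(6156, -9900) = -3744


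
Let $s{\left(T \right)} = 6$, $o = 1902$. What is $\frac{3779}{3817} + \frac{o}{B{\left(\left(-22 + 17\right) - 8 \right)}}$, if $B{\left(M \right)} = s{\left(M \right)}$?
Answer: $\frac{1213768}{3817} \approx 317.99$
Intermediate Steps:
$B{\left(M \right)} = 6$
$\frac{3779}{3817} + \frac{o}{B{\left(\left(-22 + 17\right) - 8 \right)}} = \frac{3779}{3817} + \frac{1902}{6} = 3779 \cdot \frac{1}{3817} + 1902 \cdot \frac{1}{6} = \frac{3779}{3817} + 317 = \frac{1213768}{3817}$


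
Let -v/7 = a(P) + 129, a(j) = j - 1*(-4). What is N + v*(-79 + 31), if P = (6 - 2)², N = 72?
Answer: 50136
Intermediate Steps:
P = 16 (P = 4² = 16)
a(j) = 4 + j (a(j) = j + 4 = 4 + j)
v = -1043 (v = -7*((4 + 16) + 129) = -7*(20 + 129) = -7*149 = -1043)
N + v*(-79 + 31) = 72 - 1043*(-79 + 31) = 72 - 1043*(-48) = 72 + 50064 = 50136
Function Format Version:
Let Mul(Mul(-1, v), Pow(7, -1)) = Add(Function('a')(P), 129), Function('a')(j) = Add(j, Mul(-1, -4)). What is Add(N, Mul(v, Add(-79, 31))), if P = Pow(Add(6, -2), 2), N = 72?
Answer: 50136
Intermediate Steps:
P = 16 (P = Pow(4, 2) = 16)
Function('a')(j) = Add(4, j) (Function('a')(j) = Add(j, 4) = Add(4, j))
v = -1043 (v = Mul(-7, Add(Add(4, 16), 129)) = Mul(-7, Add(20, 129)) = Mul(-7, 149) = -1043)
Add(N, Mul(v, Add(-79, 31))) = Add(72, Mul(-1043, Add(-79, 31))) = Add(72, Mul(-1043, -48)) = Add(72, 50064) = 50136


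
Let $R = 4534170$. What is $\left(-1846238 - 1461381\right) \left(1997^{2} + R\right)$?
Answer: $-28188121181801$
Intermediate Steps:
$\left(-1846238 - 1461381\right) \left(1997^{2} + R\right) = \left(-1846238 - 1461381\right) \left(1997^{2} + 4534170\right) = - 3307619 \left(3988009 + 4534170\right) = \left(-3307619\right) 8522179 = -28188121181801$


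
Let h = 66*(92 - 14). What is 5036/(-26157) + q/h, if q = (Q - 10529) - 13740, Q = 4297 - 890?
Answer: -31756259/7480902 ≈ -4.2450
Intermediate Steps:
Q = 3407
q = -20862 (q = (3407 - 10529) - 13740 = -7122 - 13740 = -20862)
h = 5148 (h = 66*78 = 5148)
5036/(-26157) + q/h = 5036/(-26157) - 20862/5148 = 5036*(-1/26157) - 20862*1/5148 = -5036/26157 - 1159/286 = -31756259/7480902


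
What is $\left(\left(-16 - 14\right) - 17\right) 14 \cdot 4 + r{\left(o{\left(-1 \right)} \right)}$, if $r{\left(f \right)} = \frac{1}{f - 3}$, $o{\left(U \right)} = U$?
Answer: $- \frac{10529}{4} \approx -2632.3$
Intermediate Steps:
$r{\left(f \right)} = \frac{1}{-3 + f}$
$\left(\left(-16 - 14\right) - 17\right) 14 \cdot 4 + r{\left(o{\left(-1 \right)} \right)} = \left(\left(-16 - 14\right) - 17\right) 14 \cdot 4 + \frac{1}{-3 - 1} = \left(-30 - 17\right) 56 + \frac{1}{-4} = \left(-47\right) 56 - \frac{1}{4} = -2632 - \frac{1}{4} = - \frac{10529}{4}$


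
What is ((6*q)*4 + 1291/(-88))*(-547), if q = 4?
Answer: -3914879/88 ≈ -44487.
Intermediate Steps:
((6*q)*4 + 1291/(-88))*(-547) = ((6*4)*4 + 1291/(-88))*(-547) = (24*4 + 1291*(-1/88))*(-547) = (96 - 1291/88)*(-547) = (7157/88)*(-547) = -3914879/88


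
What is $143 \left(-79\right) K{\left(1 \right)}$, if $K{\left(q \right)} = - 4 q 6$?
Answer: $271128$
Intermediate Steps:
$K{\left(q \right)} = - 24 q$
$143 \left(-79\right) K{\left(1 \right)} = 143 \left(-79\right) \left(\left(-24\right) 1\right) = \left(-11297\right) \left(-24\right) = 271128$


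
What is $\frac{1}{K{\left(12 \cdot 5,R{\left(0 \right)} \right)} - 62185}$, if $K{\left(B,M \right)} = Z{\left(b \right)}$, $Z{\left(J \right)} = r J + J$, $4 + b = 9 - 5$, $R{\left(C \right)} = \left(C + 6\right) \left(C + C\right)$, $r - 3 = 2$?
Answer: $- \frac{1}{62185} \approx -1.6081 \cdot 10^{-5}$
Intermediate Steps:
$r = 5$ ($r = 3 + 2 = 5$)
$R{\left(C \right)} = 2 C \left(6 + C\right)$ ($R{\left(C \right)} = \left(6 + C\right) 2 C = 2 C \left(6 + C\right)$)
$b = 0$ ($b = -4 + \left(9 - 5\right) = -4 + 4 = 0$)
$Z{\left(J \right)} = 6 J$ ($Z{\left(J \right)} = 5 J + J = 6 J$)
$K{\left(B,M \right)} = 0$ ($K{\left(B,M \right)} = 6 \cdot 0 = 0$)
$\frac{1}{K{\left(12 \cdot 5,R{\left(0 \right)} \right)} - 62185} = \frac{1}{0 - 62185} = \frac{1}{-62185} = - \frac{1}{62185}$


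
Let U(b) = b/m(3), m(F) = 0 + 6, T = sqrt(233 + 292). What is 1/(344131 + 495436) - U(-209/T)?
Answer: 1/839567 + 209*sqrt(21)/630 ≈ 1.5203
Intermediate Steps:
T = 5*sqrt(21) (T = sqrt(525) = 5*sqrt(21) ≈ 22.913)
m(F) = 6
U(b) = b/6
1/(344131 + 495436) - U(-209/T) = 1/(344131 + 495436) - (-209*sqrt(21)/105)/6 = 1/839567 - (-209*sqrt(21)/105)/6 = 1/839567 - (-209)*sqrt(21)/630 = 1/839567 + 209*sqrt(21)/630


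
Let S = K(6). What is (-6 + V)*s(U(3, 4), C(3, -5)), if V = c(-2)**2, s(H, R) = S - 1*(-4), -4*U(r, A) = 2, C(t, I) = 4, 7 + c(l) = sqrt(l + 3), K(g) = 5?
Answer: 270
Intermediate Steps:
c(l) = -7 + sqrt(3 + l) (c(l) = -7 + sqrt(l + 3) = -7 + sqrt(3 + l))
S = 5
U(r, A) = -1/2 (U(r, A) = -1/4*2 = -1/2)
s(H, R) = 9 (s(H, R) = 5 - 1*(-4) = 5 + 4 = 9)
V = 36 (V = (-7 + sqrt(3 - 2))**2 = (-7 + sqrt(1))**2 = (-7 + 1)**2 = (-6)**2 = 36)
(-6 + V)*s(U(3, 4), C(3, -5)) = (-6 + 36)*9 = 30*9 = 270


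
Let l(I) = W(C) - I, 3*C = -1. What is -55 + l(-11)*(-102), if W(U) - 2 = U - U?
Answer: -1381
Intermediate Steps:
C = -1/3 (C = (1/3)*(-1) = -1/3 ≈ -0.33333)
W(U) = 2 (W(U) = 2 + (U - U) = 2 + 0 = 2)
l(I) = 2 - I
-55 + l(-11)*(-102) = -55 + (2 - 1*(-11))*(-102) = -55 + (2 + 11)*(-102) = -55 + 13*(-102) = -55 - 1326 = -1381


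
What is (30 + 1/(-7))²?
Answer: 43681/49 ≈ 891.45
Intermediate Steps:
(30 + 1/(-7))² = (30 - ⅐)² = (209/7)² = 43681/49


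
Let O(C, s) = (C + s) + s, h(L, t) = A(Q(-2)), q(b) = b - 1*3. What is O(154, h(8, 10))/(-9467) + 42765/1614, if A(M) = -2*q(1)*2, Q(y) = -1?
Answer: 134860625/5093246 ≈ 26.478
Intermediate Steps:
q(b) = -3 + b (q(b) = b - 3 = -3 + b)
A(M) = 8 (A(M) = -2*(-3 + 1)*2 = -2*(-2)*2 = 4*2 = 8)
h(L, t) = 8
O(C, s) = C + 2*s
O(154, h(8, 10))/(-9467) + 42765/1614 = (154 + 2*8)/(-9467) + 42765/1614 = (154 + 16)*(-1/9467) + 42765*(1/1614) = 170*(-1/9467) + 14255/538 = -170/9467 + 14255/538 = 134860625/5093246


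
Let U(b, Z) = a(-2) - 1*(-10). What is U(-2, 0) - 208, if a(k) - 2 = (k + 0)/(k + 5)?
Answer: -590/3 ≈ -196.67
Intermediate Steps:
a(k) = 2 + k/(5 + k) (a(k) = 2 + (k + 0)/(k + 5) = 2 + k/(5 + k))
U(b, Z) = 34/3 (U(b, Z) = (10 + 3*(-2))/(5 - 2) - 1*(-10) = (10 - 6)/3 + 10 = (⅓)*4 + 10 = 4/3 + 10 = 34/3)
U(-2, 0) - 208 = 34/3 - 208 = -590/3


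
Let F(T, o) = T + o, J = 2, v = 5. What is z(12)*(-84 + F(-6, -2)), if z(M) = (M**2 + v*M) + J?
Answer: -18952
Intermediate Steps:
z(M) = 2 + M**2 + 5*M (z(M) = (M**2 + 5*M) + 2 = 2 + M**2 + 5*M)
z(12)*(-84 + F(-6, -2)) = (2 + 12**2 + 5*12)*(-84 + (-6 - 2)) = (2 + 144 + 60)*(-84 - 8) = 206*(-92) = -18952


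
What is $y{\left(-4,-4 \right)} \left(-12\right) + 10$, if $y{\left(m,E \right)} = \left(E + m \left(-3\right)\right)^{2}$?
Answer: $-758$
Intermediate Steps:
$y{\left(m,E \right)} = \left(E - 3 m\right)^{2}$
$y{\left(-4,-4 \right)} \left(-12\right) + 10 = \left(-4 - -12\right)^{2} \left(-12\right) + 10 = \left(-4 + 12\right)^{2} \left(-12\right) + 10 = 8^{2} \left(-12\right) + 10 = 64 \left(-12\right) + 10 = -768 + 10 = -758$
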